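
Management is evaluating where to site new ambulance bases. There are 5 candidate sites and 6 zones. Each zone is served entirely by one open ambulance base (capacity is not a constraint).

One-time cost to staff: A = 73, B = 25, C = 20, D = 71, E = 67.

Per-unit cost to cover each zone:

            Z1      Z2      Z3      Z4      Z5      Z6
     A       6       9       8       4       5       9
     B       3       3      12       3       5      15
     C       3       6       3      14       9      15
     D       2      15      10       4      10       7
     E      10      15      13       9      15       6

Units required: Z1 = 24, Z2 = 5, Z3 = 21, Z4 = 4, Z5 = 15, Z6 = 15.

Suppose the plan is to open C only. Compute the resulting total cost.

Each zone is assigned to its cheapest site among the open ones.
{C}: Z1→C 3·24=72, Z2→C 6·5=30, Z3→C 3·21=63, Z4→C 14·4=56, Z5→C 9·15=135, Z6→C 15·15=225. Service 581; fixed 20; total 601.

Total cost: 601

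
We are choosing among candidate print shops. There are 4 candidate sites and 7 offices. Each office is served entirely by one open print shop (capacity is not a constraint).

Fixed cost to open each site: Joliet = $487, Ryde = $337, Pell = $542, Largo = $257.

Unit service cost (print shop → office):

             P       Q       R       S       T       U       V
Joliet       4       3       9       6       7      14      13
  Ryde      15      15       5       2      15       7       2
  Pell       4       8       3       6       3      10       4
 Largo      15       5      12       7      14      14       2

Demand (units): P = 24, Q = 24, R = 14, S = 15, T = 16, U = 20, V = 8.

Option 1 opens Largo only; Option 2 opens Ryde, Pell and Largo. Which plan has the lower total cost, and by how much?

Option 1: {Largo}: P→Largo 15·24=360, Q→Largo 5·24=120, R→Largo 12·14=168, S→Largo 7·15=105, T→Largo 14·16=224, U→Largo 14·20=280, V→Largo 2·8=16. Service 1273; fixed 257; total 1530.
Option 2: {Ryde, Pell, Largo}: P→Pell 4·24=96, Q→Largo 5·24=120, R→Pell 3·14=42, S→Ryde 2·15=30, T→Pell 3·16=48, U→Ryde 7·20=140, V→Ryde 2·8=16. Service 492; fixed 1136; total 1628.
Difference: |1530 − 1628| = 98.

Option 1 is cheaper by 98.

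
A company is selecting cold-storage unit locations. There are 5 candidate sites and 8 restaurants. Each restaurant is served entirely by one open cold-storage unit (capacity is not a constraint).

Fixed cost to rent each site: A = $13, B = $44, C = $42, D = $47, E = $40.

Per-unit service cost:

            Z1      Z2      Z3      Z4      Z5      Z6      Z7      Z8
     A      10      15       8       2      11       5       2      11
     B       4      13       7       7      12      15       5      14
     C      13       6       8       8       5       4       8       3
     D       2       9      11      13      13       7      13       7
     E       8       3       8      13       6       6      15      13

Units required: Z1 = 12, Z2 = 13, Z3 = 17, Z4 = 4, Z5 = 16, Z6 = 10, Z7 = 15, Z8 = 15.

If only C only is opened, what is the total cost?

Total cost: 729

Each restaurant is assigned to its cheapest site among the open ones.
{C}: Z1→C 13·12=156, Z2→C 6·13=78, Z3→C 8·17=136, Z4→C 8·4=32, Z5→C 5·16=80, Z6→C 4·10=40, Z7→C 8·15=120, Z8→C 3·15=45. Service 687; fixed 42; total 729.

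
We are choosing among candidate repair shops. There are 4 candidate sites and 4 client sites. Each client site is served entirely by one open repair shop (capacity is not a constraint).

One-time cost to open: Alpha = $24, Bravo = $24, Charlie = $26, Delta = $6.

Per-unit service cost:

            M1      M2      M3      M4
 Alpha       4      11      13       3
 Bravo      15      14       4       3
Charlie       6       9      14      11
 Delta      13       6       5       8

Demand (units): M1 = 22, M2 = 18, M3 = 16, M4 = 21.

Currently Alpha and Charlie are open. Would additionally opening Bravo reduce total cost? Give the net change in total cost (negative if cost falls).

Current service cost with {Alpha, Charlie}: 521.
Adding Bravo: each client site re-picks its cheapest; new service cost 377, saving 144.
Extra fixed cost: 24. Net change = 24 − 144 = -120.
(Totals: 571 → 451.)

Yes — net change −120 (cost falls by 120).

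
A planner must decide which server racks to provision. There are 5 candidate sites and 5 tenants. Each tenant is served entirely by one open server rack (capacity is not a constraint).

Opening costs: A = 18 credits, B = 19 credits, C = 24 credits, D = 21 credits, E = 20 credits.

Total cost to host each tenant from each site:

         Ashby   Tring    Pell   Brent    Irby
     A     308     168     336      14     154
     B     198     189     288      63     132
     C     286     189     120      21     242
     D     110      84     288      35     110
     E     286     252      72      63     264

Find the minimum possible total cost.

Minimum total cost: 449

For any fixed open set, each tenant goes to its cheapest open site; total = fixed + service.
{A, D, E}: Ashby→D 110, Tring→D 84, Pell→E 72, Brent→A 14, Irby→D 110. Service 390; fixed 59; total 449.
{D, E}: Ashby→D 110, Tring→D 84, Pell→E 72, Brent→D 35, Irby→D 110. Service 411; fixed 41; total 452.
{C, D, E}: service 397 + fixed 65 = 462
{A, B, C, D, E}: Ashby→D 110, Tring→D 84, Pell→E 72, Brent→A 14, Irby→D 110. Service 390; fixed 102; total 492.
No other subset beats 449.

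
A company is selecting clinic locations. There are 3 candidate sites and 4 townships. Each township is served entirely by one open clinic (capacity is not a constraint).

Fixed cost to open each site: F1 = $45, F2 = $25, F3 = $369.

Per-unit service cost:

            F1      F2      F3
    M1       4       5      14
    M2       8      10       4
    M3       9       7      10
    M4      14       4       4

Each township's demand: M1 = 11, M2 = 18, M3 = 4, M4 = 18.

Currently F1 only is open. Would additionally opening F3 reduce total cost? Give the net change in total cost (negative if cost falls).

No — net change +117 (cost rises by 117).

Current service cost with {F1}: 476.
Adding F3: each township re-picks its cheapest; new service cost 224, saving 252.
Extra fixed cost: 369. Net change = 369 − 252 = 117.
(Totals: 521 → 638.)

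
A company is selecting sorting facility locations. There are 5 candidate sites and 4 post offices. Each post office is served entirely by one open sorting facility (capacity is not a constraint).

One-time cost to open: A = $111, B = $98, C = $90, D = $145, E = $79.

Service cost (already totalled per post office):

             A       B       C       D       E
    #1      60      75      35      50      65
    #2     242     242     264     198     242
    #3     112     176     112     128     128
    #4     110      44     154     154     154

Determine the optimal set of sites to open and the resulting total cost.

For any fixed open set, each post office goes to its cheapest open site; total = fixed + service.
{B, C}: #1→C 35, #2→B 242, #3→C 112, #4→B 44. Service 433; fixed 188; total 621.
{A}: #1→A 60, #2→A 242, #3→A 112, #4→A 110. Service 524; fixed 111; total 635.
{B}: #1→B 75, #2→B 242, #3→B 176, #4→B 44. Service 537; fixed 98; total 635.
{A, B, C, D, E}: #1→C 35, #2→D 198, #3→A 112, #4→B 44. Service 389; fixed 523; total 912.
No other subset beats 621.

Open B and C; minimum total cost 621.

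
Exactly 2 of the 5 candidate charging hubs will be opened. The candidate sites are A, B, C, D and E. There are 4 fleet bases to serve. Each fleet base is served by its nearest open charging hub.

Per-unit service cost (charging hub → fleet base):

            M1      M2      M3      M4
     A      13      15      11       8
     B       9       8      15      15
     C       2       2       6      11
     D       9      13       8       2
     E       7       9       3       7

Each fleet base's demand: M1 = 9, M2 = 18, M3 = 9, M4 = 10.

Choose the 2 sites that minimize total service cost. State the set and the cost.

Choose C and D; total service cost 128.

With exactly 2 open, each fleet base uses its cheapest among the chosen.
{C, D}: M1→C 2·9=18, M2→C 2·18=36, M3→C 6·9=54, M4→D 2·10=20. Service cost 128.
{C, E}: service cost 151
{A, C}: service cost 188
Among all 10 size-2 choices, {C, D} is lowest.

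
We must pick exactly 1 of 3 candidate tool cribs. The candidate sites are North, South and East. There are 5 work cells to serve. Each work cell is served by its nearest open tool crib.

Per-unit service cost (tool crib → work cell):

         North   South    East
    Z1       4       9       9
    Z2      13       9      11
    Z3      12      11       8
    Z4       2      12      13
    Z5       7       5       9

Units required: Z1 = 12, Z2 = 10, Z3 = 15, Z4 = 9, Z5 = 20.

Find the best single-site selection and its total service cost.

Choose North only; total service cost 516.

With exactly 1 open, each work cell uses its cheapest among the chosen.
{North}: Z1→North 4·12=48, Z2→North 13·10=130, Z3→North 12·15=180, Z4→North 2·9=18, Z5→North 7·20=140. Service cost 516.
{South}: service cost 571
{East}: service cost 635
Among all 3 size-1 choices, {North} is lowest.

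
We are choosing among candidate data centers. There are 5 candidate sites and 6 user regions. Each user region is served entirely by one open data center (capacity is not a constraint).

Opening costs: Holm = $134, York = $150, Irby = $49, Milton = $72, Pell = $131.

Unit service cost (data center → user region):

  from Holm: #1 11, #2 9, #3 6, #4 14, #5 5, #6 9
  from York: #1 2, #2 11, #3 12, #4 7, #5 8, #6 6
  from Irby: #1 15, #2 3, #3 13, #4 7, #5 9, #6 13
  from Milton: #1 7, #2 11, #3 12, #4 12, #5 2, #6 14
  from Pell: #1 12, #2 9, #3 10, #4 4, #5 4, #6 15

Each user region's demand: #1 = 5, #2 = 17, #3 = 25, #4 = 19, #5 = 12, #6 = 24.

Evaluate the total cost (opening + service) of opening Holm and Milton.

Total cost: 1012

Each user region is assigned to its cheapest site among the open ones.
{Holm, Milton}: #1→Milton 7·5=35, #2→Holm 9·17=153, #3→Holm 6·25=150, #4→Milton 12·19=228, #5→Milton 2·12=24, #6→Holm 9·24=216. Service 806; fixed 206; total 1012.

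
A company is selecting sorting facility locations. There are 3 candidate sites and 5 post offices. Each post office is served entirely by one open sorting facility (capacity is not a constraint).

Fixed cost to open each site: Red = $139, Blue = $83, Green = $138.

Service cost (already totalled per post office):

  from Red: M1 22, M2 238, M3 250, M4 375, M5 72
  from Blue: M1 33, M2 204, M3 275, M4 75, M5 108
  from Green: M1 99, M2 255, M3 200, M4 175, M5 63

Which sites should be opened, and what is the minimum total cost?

Open Blue only; minimum total cost 778.

For any fixed open set, each post office goes to its cheapest open site; total = fixed + service.
{Blue}: M1→Blue 33, M2→Blue 204, M3→Blue 275, M4→Blue 75, M5→Blue 108. Service 695; fixed 83; total 778.
{Blue, Green}: M1→Blue 33, M2→Blue 204, M3→Green 200, M4→Blue 75, M5→Green 63. Service 575; fixed 221; total 796.
{Red, Blue}: service 623 + fixed 222 = 845
{Red, Blue, Green}: M1→Red 22, M2→Blue 204, M3→Green 200, M4→Blue 75, M5→Green 63. Service 564; fixed 360; total 924.
(All 7 nonempty subsets were checked; Blue only is lowest.)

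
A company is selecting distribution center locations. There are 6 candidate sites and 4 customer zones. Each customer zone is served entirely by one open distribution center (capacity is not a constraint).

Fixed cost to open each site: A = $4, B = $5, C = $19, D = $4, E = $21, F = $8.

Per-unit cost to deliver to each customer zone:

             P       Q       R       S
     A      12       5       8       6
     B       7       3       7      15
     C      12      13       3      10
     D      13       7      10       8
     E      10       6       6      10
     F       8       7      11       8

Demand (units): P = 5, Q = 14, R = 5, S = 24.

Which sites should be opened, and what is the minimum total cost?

For any fixed open set, each customer zone goes to its cheapest open site; total = fixed + service.
{A, B, C}: P→B 7·5=35, Q→B 3·14=42, R→C 3·5=15, S→A 6·24=144. Service 236; fixed 28; total 264.
{A, B}: service 256 + fixed 9 = 265
{A, B, C, D}: service 236 + fixed 32 = 268
{A, B, C, D, E, F}: service 236 + fixed 61 = 297
No other subset beats 264.

Open A, B and C; minimum total cost 264.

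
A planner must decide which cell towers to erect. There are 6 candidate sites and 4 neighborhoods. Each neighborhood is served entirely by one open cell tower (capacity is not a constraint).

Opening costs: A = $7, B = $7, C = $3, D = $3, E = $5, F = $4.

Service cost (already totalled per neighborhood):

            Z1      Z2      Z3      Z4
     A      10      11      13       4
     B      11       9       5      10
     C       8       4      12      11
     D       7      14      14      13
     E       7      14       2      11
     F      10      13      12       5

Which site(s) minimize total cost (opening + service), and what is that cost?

Open C, E and F; minimum total cost 30.

For any fixed open set, each neighborhood goes to its cheapest open site; total = fixed + service.
{C, E, F}: Z1→E 7, Z2→C 4, Z3→E 2, Z4→F 5. Service 18; fixed 12; total 30.
{A, C, E}: service 17 + fixed 15 = 32
{C, E}: service 24 + fixed 8 = 32
{A, B, C, D, E, F}: Z1→D 7, Z2→C 4, Z3→E 2, Z4→A 4. Service 17; fixed 29; total 46.
No other subset beats 30.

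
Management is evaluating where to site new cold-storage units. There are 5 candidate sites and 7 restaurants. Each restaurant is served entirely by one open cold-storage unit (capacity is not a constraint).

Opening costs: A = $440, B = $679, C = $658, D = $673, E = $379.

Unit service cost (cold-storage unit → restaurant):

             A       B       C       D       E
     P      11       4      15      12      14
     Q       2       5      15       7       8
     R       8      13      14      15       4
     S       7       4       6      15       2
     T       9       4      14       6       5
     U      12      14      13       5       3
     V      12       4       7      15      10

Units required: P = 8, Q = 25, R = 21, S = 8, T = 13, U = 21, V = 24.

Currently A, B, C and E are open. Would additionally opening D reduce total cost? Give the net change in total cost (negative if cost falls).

No — net change +673 (cost rises by 673).

Current service cost with {A, B, C, E}: 393.
Adding D: each restaurant re-picks its cheapest; new service cost 393, saving 0.
Extra fixed cost: 673. Net change = 673 − 0 = 673.
(Totals: 2549 → 3222.)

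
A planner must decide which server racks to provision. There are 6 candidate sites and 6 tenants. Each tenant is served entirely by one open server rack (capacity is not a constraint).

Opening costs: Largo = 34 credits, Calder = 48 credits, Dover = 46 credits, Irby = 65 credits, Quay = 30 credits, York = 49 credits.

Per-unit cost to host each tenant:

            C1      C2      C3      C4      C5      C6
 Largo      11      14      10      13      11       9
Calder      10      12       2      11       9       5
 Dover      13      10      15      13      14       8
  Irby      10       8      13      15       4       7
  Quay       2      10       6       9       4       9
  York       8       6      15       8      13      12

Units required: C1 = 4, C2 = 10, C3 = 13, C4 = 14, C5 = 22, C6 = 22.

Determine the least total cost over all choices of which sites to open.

For any fixed open set, each tenant goes to its cheapest open site; total = fixed + service.
{Calder, Quay, York}: C1→Quay 2·4=8, C2→York 6·10=60, C3→Calder 2·13=26, C4→York 8·14=112, C5→Quay 4·22=88, C6→Calder 5·22=110. Service 404; fixed 127; total 531.
{Calder, Quay}: service 458 + fixed 78 = 536
{Largo, Calder, Quay, York}: service 404 + fixed 161 = 565
{Largo, Calder, Dover, Irby, Quay, York}: service 404 + fixed 272 = 676
No other subset beats 531.

Minimum total cost: 531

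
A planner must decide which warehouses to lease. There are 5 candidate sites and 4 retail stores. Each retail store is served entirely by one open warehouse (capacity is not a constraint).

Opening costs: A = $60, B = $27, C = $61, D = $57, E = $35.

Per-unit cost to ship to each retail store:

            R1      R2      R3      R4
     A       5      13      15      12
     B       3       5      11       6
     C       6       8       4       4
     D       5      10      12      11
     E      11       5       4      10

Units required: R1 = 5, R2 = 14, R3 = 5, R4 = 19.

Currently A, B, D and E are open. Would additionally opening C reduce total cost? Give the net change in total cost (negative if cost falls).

No — net change +23 (cost rises by 23).

Current service cost with {A, B, D, E}: 219.
Adding C: each retail store re-picks its cheapest; new service cost 181, saving 38.
Extra fixed cost: 61. Net change = 61 − 38 = 23.
(Totals: 398 → 421.)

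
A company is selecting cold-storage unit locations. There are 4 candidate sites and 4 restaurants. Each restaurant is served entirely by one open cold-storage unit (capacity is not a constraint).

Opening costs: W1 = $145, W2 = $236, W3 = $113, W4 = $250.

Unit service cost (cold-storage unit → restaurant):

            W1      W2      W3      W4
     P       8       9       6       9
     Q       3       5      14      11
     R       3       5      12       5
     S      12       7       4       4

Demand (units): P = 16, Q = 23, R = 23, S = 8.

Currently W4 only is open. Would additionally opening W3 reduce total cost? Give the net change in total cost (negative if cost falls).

Current service cost with {W4}: 544.
Adding W3: each restaurant re-picks its cheapest; new service cost 496, saving 48.
Extra fixed cost: 113. Net change = 113 − 48 = 65.
(Totals: 794 → 859.)

No — net change +65 (cost rises by 65).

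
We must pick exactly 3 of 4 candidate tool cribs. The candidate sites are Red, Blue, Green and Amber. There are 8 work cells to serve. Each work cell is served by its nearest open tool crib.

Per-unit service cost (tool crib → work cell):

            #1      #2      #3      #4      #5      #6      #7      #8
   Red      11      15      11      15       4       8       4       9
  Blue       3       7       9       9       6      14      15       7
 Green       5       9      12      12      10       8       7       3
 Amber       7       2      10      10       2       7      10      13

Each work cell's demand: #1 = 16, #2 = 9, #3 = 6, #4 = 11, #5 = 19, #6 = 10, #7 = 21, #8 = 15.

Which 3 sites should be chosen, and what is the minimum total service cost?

Choose Red, Green and Amber; total service cost 505.

With exactly 3 open, each work cell uses its cheapest among the chosen.
{Red, Green, Amber}: #1→Green 5·16=80, #2→Amber 2·9=18, #3→Amber 10·6=60, #4→Amber 10·11=110, #5→Amber 2·19=38, #6→Amber 7·10=70, #7→Red 4·21=84, #8→Green 3·15=45. Service cost 505.
{Red, Blue, Amber}: service cost 516
{Blue, Green, Amber}: service cost 519
Among all 4 size-3 choices, {Red, Green, Amber} is lowest.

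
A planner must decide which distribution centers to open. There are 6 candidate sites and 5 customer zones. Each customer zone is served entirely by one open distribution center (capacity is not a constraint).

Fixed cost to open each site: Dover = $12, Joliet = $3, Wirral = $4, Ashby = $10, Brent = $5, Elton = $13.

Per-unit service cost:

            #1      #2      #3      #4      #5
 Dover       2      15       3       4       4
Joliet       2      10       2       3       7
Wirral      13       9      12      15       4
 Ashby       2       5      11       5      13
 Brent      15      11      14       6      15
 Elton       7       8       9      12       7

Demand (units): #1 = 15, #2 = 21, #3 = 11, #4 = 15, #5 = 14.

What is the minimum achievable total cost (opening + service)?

For any fixed open set, each customer zone goes to its cheapest open site; total = fixed + service.
{Joliet, Wirral, Ashby}: #1→Joliet 2·15=30, #2→Ashby 5·21=105, #3→Joliet 2·11=22, #4→Joliet 3·15=45, #5→Wirral 4·14=56. Service 258; fixed 17; total 275.
{Joliet, Wirral, Ashby, Brent}: service 258 + fixed 22 = 280
{Dover, Joliet, Ashby}: service 258 + fixed 25 = 283
{Dover, Joliet, Wirral, Ashby, Brent, Elton}: service 258 + fixed 47 = 305
No other subset beats 275.

Minimum total cost: 275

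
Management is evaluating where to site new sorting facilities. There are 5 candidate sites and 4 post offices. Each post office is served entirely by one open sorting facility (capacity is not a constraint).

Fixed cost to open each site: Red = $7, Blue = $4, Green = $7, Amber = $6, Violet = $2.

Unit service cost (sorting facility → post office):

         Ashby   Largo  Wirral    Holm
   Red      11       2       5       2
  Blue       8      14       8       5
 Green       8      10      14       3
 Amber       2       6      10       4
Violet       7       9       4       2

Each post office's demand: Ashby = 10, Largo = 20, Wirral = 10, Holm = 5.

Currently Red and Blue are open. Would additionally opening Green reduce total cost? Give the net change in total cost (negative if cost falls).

Current service cost with {Red, Blue}: 180.
Adding Green: each post office re-picks its cheapest; new service cost 180, saving 0.
Extra fixed cost: 7. Net change = 7 − 0 = 7.
(Totals: 191 → 198.)

No — net change +7 (cost rises by 7).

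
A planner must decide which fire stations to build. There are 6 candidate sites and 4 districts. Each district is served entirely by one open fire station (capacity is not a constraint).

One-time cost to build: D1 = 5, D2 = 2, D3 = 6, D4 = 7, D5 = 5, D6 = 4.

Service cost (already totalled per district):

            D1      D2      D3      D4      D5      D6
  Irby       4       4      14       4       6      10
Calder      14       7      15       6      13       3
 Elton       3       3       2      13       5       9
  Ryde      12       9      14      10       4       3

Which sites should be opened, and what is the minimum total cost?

For any fixed open set, each district goes to its cheapest open site; total = fixed + service.
{D2, D6}: Irby→D2 4, Calder→D6 3, Elton→D2 3, Ryde→D6 3. Service 13; fixed 6; total 19.
{D1, D6}: Irby→D1 4, Calder→D6 3, Elton→D1 3, Ryde→D6 3. Service 13; fixed 9; total 22.
{D1, D2, D6}: service 13 + fixed 11 = 24
{D1, D2, D3, D4, D5, D6}: service 12 + fixed 29 = 41
No other subset beats 19.

Open D2 and D6; minimum total cost 19.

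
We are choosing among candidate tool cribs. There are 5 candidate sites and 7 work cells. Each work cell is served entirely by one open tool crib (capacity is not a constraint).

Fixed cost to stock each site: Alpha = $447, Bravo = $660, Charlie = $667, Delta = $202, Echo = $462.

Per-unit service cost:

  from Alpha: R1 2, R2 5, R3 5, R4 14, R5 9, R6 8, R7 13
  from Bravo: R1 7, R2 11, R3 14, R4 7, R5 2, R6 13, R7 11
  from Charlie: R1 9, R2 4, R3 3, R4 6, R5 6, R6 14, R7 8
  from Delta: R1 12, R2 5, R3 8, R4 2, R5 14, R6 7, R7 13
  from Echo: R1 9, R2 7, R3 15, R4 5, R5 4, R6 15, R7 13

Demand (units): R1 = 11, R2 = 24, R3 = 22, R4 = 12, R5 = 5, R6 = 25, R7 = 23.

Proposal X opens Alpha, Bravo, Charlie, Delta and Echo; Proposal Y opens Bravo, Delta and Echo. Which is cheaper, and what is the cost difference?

Proposal X: {Alpha, Bravo, Charlie, Delta, Echo}: R1→Alpha 2·11=22, R2→Charlie 4·24=96, R3→Charlie 3·22=66, R4→Delta 2·12=24, R5→Bravo 2·5=10, R6→Delta 7·25=175, R7→Charlie 8·23=184. Service 577; fixed 2438; total 3015.
Proposal Y: {Bravo, Delta, Echo}: R1→Bravo 7·11=77, R2→Delta 5·24=120, R3→Delta 8·22=176, R4→Delta 2·12=24, R5→Bravo 2·5=10, R6→Delta 7·25=175, R7→Bravo 11·23=253. Service 835; fixed 1324; total 2159.
Difference: |3015 − 2159| = 856.

Proposal Y is cheaper by 856.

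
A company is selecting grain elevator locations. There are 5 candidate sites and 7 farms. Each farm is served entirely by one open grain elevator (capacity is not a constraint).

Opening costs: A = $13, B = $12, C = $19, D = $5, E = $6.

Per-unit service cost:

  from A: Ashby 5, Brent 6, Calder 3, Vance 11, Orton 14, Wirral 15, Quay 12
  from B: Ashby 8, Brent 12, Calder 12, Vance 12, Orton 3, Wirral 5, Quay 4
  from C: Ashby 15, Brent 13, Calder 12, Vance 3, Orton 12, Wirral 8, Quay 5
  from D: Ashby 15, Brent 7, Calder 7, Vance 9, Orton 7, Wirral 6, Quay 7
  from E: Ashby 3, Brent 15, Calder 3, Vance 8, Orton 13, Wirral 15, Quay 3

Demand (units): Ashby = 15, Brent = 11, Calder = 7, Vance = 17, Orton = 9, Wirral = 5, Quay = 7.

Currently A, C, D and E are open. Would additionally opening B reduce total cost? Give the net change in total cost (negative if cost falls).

Current service cost with {A, C, D, E}: 297.
Adding B: each farm re-picks its cheapest; new service cost 256, saving 41.
Extra fixed cost: 12. Net change = 12 − 41 = -29.
(Totals: 340 → 311.)

Yes — net change −29 (cost falls by 29).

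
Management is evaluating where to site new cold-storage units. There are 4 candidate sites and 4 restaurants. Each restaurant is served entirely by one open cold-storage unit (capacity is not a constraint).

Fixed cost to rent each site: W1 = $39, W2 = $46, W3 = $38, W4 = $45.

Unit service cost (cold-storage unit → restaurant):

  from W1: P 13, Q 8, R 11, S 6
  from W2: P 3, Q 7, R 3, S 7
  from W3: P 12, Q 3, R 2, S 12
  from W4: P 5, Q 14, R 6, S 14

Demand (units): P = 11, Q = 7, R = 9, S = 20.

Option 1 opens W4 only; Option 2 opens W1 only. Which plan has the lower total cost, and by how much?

Option 1: {W4}: P→W4 5·11=55, Q→W4 14·7=98, R→W4 6·9=54, S→W4 14·20=280. Service 487; fixed 45; total 532.
Option 2: {W1}: P→W1 13·11=143, Q→W1 8·7=56, R→W1 11·9=99, S→W1 6·20=120. Service 418; fixed 39; total 457.
Difference: |532 − 457| = 75.

Option 2 is cheaper by 75.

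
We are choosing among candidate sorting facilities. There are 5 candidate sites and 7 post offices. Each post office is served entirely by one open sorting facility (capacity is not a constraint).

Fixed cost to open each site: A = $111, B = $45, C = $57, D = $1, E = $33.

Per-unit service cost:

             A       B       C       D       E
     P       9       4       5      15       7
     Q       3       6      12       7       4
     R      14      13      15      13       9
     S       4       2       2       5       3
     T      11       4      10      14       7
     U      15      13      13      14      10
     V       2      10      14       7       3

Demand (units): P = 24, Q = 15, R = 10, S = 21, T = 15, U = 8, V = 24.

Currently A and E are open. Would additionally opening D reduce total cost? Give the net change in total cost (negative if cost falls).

Current service cost with {A, E}: 599.
Adding D: each post office re-picks its cheapest; new service cost 599, saving 0.
Extra fixed cost: 1. Net change = 1 − 0 = 1.
(Totals: 743 → 744.)

No — net change +1 (cost rises by 1).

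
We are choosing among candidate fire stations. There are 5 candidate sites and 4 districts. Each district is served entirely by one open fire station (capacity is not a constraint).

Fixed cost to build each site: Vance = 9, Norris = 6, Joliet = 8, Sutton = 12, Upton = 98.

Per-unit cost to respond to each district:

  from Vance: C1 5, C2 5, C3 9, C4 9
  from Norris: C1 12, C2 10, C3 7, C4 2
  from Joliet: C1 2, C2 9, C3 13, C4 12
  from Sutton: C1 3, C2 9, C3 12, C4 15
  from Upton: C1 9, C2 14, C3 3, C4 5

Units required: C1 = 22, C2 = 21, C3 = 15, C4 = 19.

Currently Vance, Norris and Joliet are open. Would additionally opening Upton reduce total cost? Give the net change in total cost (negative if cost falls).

No — net change +38 (cost rises by 38).

Current service cost with {Vance, Norris, Joliet}: 292.
Adding Upton: each district re-picks its cheapest; new service cost 232, saving 60.
Extra fixed cost: 98. Net change = 98 − 60 = 38.
(Totals: 315 → 353.)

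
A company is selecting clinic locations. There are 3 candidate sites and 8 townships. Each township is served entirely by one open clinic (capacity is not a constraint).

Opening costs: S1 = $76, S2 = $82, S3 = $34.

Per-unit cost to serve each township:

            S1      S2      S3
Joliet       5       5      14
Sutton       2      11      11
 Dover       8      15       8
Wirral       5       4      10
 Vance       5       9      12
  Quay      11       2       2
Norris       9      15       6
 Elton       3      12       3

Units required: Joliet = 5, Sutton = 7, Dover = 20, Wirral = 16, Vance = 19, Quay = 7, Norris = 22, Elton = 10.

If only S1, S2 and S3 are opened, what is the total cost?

Total cost: 726

Each township is assigned to its cheapest site among the open ones.
{S1, S2, S3}: Joliet→S1 5·5=25, Sutton→S1 2·7=14, Dover→S1 8·20=160, Wirral→S2 4·16=64, Vance→S1 5·19=95, Quay→S2 2·7=14, Norris→S3 6·22=132, Elton→S1 3·10=30. Service 534; fixed 192; total 726.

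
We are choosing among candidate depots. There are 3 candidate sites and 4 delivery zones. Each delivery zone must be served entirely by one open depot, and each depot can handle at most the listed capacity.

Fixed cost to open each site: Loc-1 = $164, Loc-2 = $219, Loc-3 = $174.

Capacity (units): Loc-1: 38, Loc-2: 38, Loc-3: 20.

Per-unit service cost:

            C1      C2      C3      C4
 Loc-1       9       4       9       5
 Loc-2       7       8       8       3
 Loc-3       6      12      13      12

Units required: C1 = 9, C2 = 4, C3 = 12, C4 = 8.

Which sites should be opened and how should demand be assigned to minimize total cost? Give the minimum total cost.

Minimum total cost: 409

Open {Loc-1}: C1→Loc-1 9·9=81, C2→Loc-1 4·4=16, C3→Loc-1 9·12=108, C4→Loc-1 5·8=40.
Loads: Loc-1 carries 33/38. Service 245; fixed 164; total 409.
Next best feasible plan costs 434.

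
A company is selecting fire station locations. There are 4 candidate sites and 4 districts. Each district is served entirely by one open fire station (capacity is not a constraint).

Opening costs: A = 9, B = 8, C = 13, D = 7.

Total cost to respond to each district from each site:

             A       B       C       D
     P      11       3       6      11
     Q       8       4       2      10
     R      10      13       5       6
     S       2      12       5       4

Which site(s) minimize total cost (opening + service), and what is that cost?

Open C only; minimum total cost 31.

For any fixed open set, each district goes to its cheapest open site; total = fixed + service.
{C}: P→C 6, Q→C 2, R→C 5, S→C 5. Service 18; fixed 13; total 31.
{B, D}: P→B 3, Q→B 4, R→D 6, S→D 4. Service 17; fixed 15; total 32.
{A, B}: service 19 + fixed 17 = 36
{A, B, C, D}: P→B 3, Q→C 2, R→C 5, S→A 2. Service 12; fixed 37; total 49.
No other subset beats 31.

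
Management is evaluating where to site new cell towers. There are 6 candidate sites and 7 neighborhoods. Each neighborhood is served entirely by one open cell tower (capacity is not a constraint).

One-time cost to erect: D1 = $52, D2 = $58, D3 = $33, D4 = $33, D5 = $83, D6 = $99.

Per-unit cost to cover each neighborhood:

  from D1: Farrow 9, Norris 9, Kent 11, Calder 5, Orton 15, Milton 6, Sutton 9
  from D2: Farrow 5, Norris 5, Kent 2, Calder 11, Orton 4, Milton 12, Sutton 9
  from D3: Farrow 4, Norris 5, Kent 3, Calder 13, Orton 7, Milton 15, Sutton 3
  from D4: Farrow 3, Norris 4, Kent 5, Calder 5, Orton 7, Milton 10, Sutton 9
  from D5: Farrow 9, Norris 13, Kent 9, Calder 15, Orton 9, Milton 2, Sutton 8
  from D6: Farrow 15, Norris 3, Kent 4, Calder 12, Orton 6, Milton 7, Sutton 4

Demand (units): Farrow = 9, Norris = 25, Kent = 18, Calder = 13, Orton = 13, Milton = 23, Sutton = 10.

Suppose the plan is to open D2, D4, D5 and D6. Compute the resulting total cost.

Each neighborhood is assigned to its cheapest site among the open ones.
{D2, D4, D5, D6}: Farrow→D4 3·9=27, Norris→D6 3·25=75, Kent→D2 2·18=36, Calder→D4 5·13=65, Orton→D2 4·13=52, Milton→D5 2·23=46, Sutton→D6 4·10=40. Service 341; fixed 273; total 614.

Total cost: 614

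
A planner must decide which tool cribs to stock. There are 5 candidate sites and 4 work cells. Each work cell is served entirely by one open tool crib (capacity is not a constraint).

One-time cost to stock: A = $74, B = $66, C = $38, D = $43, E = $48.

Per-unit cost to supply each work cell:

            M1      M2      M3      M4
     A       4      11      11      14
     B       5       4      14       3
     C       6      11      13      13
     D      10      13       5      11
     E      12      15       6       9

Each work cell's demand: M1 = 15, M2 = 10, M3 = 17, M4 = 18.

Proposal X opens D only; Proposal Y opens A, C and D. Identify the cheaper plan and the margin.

Proposal X is cheaper by 2.

Proposal X: {D}: M1→D 10·15=150, M2→D 13·10=130, M3→D 5·17=85, M4→D 11·18=198. Service 563; fixed 43; total 606.
Proposal Y: {A, C, D}: M1→A 4·15=60, M2→A 11·10=110, M3→D 5·17=85, M4→D 11·18=198. Service 453; fixed 155; total 608.
Difference: |606 − 608| = 2.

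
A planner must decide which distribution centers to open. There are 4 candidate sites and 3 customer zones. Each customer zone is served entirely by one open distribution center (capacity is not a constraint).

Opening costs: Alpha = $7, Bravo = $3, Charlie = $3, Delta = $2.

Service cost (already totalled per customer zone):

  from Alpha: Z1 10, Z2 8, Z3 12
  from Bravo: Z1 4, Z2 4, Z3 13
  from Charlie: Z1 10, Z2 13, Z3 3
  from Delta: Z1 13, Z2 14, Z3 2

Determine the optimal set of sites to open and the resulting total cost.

Open Bravo and Delta; minimum total cost 15.

For any fixed open set, each customer zone goes to its cheapest open site; total = fixed + service.
{Bravo, Delta}: Z1→Bravo 4, Z2→Bravo 4, Z3→Delta 2. Service 10; fixed 5; total 15.
{Bravo, Charlie}: service 11 + fixed 6 = 17
{Bravo, Charlie, Delta}: service 10 + fixed 8 = 18
{Alpha, Bravo, Charlie, Delta}: Z1→Bravo 4, Z2→Bravo 4, Z3→Delta 2. Service 10; fixed 15; total 25.
(All 15 nonempty subsets were checked; Bravo and Delta is lowest.)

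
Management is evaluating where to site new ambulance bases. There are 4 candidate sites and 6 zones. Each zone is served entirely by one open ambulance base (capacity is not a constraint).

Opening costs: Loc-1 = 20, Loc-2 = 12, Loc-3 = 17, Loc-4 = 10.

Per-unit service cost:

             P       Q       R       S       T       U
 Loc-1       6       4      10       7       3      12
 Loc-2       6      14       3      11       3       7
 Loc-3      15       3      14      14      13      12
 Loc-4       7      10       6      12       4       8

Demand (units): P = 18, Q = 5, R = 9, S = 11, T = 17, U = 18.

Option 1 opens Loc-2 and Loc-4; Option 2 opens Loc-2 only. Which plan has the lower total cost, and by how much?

Option 1: {Loc-2, Loc-4}: P→Loc-2 6·18=108, Q→Loc-4 10·5=50, R→Loc-2 3·9=27, S→Loc-2 11·11=121, T→Loc-2 3·17=51, U→Loc-2 7·18=126. Service 483; fixed 22; total 505.
Option 2: {Loc-2}: P→Loc-2 6·18=108, Q→Loc-2 14·5=70, R→Loc-2 3·9=27, S→Loc-2 11·11=121, T→Loc-2 3·17=51, U→Loc-2 7·18=126. Service 503; fixed 12; total 515.
Difference: |505 − 515| = 10.

Option 1 is cheaper by 10.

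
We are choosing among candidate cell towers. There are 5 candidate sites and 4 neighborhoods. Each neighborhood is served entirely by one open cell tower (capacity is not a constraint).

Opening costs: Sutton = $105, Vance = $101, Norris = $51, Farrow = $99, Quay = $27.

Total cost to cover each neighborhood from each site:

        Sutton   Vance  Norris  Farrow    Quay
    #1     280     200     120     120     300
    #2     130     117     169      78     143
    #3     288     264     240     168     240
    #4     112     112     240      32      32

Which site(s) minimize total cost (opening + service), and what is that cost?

Open Farrow only; minimum total cost 497.

For any fixed open set, each neighborhood goes to its cheapest open site; total = fixed + service.
{Farrow}: #1→Farrow 120, #2→Farrow 78, #3→Farrow 168, #4→Farrow 32. Service 398; fixed 99; total 497.
{Farrow, Quay}: #1→Farrow 120, #2→Farrow 78, #3→Farrow 168, #4→Farrow 32. Service 398; fixed 126; total 524.
{Norris, Farrow}: service 398 + fixed 150 = 548
{Sutton, Vance, Norris, Farrow, Quay}: service 398 + fixed 383 = 781
No other subset beats 497.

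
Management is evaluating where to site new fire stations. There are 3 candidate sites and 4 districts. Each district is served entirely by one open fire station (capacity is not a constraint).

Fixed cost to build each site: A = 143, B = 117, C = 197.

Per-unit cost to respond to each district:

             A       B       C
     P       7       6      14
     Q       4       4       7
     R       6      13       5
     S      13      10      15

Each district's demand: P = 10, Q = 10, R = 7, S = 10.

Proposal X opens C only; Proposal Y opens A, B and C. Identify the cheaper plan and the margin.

Proposal X is cheaper by 100.

Proposal X: {C}: P→C 14·10=140, Q→C 7·10=70, R→C 5·7=35, S→C 15·10=150. Service 395; fixed 197; total 592.
Proposal Y: {A, B, C}: P→B 6·10=60, Q→A 4·10=40, R→C 5·7=35, S→B 10·10=100. Service 235; fixed 457; total 692.
Difference: |592 − 692| = 100.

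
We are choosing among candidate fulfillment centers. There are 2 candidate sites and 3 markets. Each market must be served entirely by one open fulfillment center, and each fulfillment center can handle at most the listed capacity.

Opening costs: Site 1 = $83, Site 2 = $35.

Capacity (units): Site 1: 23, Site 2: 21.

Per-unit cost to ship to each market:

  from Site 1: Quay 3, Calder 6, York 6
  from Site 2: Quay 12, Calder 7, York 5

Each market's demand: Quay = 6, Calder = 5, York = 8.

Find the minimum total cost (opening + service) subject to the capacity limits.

Minimum total cost: 179

Open {Site 1}: Quay→Site 1 3·6=18, Calder→Site 1 6·5=30, York→Site 1 6·8=48.
Loads: Site 1 carries 19/23. Service 96; fixed 83; total 179.
Next best feasible plan costs 182.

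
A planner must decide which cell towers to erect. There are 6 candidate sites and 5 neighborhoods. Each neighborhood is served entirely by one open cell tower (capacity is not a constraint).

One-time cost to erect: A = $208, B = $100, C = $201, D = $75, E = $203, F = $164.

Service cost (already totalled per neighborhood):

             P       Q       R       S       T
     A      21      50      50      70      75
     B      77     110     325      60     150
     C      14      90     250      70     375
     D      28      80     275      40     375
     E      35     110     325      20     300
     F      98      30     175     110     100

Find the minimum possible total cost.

Minimum total cost: 474

For any fixed open set, each neighborhood goes to its cheapest open site; total = fixed + service.
{A}: P→A 21, Q→A 50, R→A 50, S→A 70, T→A 75. Service 266; fixed 208; total 474.
{A, D}: service 236 + fixed 283 = 519
{A, B}: service 256 + fixed 308 = 564
{A, B, C, D, E, F}: P→C 14, Q→F 30, R→A 50, S→E 20, T→A 75. Service 189; fixed 951; total 1140.
No other subset beats 474.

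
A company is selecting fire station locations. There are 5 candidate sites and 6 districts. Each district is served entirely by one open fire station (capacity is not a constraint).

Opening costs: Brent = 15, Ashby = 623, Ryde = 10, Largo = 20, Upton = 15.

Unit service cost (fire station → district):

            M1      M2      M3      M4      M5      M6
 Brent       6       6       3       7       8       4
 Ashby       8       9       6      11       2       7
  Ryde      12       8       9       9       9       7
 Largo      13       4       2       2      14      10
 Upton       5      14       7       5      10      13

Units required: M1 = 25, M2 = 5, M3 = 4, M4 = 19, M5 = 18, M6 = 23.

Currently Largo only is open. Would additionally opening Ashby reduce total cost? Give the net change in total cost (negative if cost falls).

Current service cost with {Largo}: 873.
Adding Ashby: each district re-picks its cheapest; new service cost 463, saving 410.
Extra fixed cost: 623. Net change = 623 − 410 = 213.
(Totals: 893 → 1106.)

No — net change +213 (cost rises by 213).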